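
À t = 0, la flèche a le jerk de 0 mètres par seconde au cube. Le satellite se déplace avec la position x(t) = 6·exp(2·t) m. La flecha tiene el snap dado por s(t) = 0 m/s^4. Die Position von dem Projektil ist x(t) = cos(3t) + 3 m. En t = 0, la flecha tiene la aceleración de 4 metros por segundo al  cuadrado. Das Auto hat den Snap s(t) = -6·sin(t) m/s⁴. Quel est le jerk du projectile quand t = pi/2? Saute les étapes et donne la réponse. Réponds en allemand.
Der Ruck bei t = pi/2 ist j = -27.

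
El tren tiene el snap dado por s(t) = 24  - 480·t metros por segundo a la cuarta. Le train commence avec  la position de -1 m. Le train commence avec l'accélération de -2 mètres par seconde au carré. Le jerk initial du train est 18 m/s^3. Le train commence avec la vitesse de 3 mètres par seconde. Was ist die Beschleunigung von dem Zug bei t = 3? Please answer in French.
Pour résoudre ceci, nous devons prendre 2 primitives de notre équation du snap s(t) = 24 - 480·t. En prenant ∫s(t)dt et en appliquant j(0) = 18, nous trouvons j(t) = -240·t^2 + 24·t + 18. La primitive du jerk est l'accélération. En utilisant a(0) = -2, nous obtenons a(t) = -80·t^3 + 12·t^2 + 18·t - 2. En utilisant a(t) = -80·t^3 + 12·t^2 + 18·t - 2 et en substituant t = 3, nous trouvons a = -2000.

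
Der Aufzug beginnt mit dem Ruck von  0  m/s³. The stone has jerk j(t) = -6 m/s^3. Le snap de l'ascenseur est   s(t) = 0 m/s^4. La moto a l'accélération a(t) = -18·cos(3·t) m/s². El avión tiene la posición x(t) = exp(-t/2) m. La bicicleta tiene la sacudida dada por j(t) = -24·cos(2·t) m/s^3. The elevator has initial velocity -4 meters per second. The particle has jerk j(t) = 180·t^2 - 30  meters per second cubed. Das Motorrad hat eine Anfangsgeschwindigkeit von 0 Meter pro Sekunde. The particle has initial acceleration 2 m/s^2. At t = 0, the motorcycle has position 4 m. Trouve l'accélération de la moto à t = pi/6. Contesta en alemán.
Wir haben die Beschleunigung a(t) = -18·cos(3·t). Durch Einsetzen von t = pi/6: a(pi/6) = 0.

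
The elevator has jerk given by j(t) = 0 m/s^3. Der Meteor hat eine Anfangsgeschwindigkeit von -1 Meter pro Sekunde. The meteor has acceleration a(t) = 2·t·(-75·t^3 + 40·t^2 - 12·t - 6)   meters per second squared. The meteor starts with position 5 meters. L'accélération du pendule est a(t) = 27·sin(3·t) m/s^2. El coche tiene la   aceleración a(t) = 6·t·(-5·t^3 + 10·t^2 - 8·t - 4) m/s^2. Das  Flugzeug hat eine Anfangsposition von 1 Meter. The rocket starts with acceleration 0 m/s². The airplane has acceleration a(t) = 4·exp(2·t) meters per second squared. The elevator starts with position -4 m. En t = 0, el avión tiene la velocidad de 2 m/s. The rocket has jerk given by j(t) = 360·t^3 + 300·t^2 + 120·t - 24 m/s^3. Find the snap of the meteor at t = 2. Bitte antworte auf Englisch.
We must differentiate our acceleration equation a(t) = 2·t·(-75·t^3 + 40·t^2 - 12·t - 6) 2 times. The derivative of acceleration gives jerk: j(t) = -150·t^3 + 80·t^2 + 2·t·(-225·t^2 + 80·t - 12) - 24·t - 12. The derivative of jerk gives snap: s(t) = -900·t^2 + 2·t·(80 - 450·t) + 320·t - 48. Using s(t) = -900·t^2 + 2·t·(80 - 450·t) + 320·t - 48 and substituting t = 2, we find s = -6288.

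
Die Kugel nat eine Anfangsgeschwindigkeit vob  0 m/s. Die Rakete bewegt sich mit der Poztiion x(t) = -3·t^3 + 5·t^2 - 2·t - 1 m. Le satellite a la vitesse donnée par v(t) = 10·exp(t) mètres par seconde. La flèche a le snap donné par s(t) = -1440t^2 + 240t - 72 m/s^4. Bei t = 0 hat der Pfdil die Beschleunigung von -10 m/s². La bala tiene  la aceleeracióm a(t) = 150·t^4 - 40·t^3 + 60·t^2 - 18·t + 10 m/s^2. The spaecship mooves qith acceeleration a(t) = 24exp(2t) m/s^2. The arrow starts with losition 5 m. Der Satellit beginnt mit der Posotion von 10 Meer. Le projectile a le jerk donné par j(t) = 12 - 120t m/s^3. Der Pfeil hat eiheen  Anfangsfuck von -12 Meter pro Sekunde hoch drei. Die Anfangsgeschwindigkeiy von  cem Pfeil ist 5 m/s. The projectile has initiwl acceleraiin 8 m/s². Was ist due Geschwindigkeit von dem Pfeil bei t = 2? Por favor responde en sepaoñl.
Para resolver esto, necesitamos tomar 3 integrales de nuestra ecuación del snap s(t) = -1440·t^2 + 240·t - 72. La antiderivada del snap es la sacudida. Usando j(0) = -12, obtenemos j(t) = -480·t^3 + 120·t^2 - 72·t - 12. La integral de la sacudida, con a(0) = -10, da la aceleración: a(t) = -120·t^4 + 40·t^3 - 36·t^2 - 12·t - 10. Tomando ∫a(t)dt y aplicando v(0) = 5, encontramos v(t) = -24·t^5 + 10·t^4 - 12·t^3 - 6·t^2 - 10·t + 5. Tenemos la velocidad v(t) = -24·t^5 + 10·t^4 - 12·t^3 - 6·t^2 - 10·t + 5. Sustituyendo t = 2: v(2) = -743.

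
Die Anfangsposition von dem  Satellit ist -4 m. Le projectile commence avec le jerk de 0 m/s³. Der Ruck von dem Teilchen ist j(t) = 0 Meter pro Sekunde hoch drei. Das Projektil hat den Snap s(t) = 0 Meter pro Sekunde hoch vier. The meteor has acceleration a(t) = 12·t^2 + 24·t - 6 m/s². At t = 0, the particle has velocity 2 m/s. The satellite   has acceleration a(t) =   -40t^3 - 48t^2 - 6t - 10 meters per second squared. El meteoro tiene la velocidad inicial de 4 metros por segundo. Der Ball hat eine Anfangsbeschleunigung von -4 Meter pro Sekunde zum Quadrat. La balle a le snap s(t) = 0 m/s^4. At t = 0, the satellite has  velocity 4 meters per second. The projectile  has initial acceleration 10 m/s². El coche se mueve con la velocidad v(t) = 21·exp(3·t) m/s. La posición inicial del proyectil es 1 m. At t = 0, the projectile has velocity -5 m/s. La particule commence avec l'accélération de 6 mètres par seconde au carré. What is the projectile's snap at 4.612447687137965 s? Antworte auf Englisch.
We have snap s(t) = 0. Substituting t = 4.612447687137965: s(4.612447687137965) = 0.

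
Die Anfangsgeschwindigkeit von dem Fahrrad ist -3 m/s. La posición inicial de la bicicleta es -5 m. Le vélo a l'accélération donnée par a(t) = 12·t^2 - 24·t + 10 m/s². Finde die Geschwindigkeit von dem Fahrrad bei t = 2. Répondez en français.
Nous devons intégrer notre équation de l'accélération a(t) = 12·t^2 - 24·t + 10 1 fois. En prenant ∫a(t)dt et en appliquant v(0) = -3, nous trouvons v(t) = 4·t^3 - 12·t^2 + 10·t - 3. De l'équation de la vitesse v(t) = 4·t^3 - 12·t^2 + 10·t - 3, nous substituons t = 2 pour obtenir v = 1.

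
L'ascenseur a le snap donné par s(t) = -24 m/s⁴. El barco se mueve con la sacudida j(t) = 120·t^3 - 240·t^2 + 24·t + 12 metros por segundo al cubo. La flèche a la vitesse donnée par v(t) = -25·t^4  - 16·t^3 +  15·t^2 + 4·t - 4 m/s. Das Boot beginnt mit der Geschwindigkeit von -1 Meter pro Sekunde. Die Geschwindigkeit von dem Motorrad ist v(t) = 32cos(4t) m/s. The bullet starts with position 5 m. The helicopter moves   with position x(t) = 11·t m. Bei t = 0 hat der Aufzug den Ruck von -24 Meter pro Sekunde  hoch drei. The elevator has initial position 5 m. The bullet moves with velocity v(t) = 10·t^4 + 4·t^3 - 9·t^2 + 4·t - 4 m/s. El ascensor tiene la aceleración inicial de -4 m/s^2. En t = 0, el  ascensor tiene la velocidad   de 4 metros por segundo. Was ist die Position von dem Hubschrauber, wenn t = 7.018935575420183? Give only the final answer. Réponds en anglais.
x(7.018935575420183) = 77.2082913296220.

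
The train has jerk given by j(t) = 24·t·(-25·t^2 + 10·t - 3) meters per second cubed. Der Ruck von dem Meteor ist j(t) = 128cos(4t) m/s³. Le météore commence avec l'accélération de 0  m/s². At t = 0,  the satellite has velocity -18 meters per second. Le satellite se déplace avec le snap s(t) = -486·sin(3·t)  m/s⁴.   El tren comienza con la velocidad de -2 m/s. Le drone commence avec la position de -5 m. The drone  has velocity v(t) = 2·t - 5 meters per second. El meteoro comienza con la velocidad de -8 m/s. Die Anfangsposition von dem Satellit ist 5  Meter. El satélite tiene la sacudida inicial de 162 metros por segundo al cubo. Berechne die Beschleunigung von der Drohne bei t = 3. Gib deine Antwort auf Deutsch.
Ausgehend von der Geschwindigkeit v(t) = 2·t - 5, nehmen wir 1 Ableitung. Die Ableitung von der Geschwindigkeit ergibt die Beschleunigung: a(t) = 2. Wir haben die Beschleunigung a(t) = 2. Durch Einsetzen von t = 3: a(3) = 2.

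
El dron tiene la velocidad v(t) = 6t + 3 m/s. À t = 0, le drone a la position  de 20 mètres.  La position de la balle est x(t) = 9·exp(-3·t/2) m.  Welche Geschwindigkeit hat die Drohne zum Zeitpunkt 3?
Mit v(t) = 6·t + 3 und Einsetzen von t = 3, finden wir v = 21.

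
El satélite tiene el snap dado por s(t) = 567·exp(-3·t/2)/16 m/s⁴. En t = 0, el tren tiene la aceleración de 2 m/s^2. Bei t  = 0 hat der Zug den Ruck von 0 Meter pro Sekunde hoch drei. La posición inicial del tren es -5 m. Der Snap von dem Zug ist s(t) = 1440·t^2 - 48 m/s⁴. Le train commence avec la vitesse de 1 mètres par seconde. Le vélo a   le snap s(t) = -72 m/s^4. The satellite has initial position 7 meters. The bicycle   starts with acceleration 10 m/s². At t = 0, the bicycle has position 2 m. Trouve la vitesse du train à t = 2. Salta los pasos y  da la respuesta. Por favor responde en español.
La respuesta es 709.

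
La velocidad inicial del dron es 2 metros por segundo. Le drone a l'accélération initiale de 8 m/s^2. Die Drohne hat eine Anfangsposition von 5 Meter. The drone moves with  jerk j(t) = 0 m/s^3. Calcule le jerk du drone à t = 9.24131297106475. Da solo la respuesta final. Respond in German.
j(9.24131297106475) = 0.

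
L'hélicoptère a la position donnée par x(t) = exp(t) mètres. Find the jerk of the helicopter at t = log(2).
We must differentiate our position equation x(t) = exp(t) 3 times. Taking d/dt of x(t), we find v(t) = exp(t). Taking d/dt of v(t), we find a(t) = exp(t). Taking d/dt of a(t), we find j(t) = exp(t). We have jerk j(t) = exp(t). Substituting t = log(2): j(log(2)) = 2.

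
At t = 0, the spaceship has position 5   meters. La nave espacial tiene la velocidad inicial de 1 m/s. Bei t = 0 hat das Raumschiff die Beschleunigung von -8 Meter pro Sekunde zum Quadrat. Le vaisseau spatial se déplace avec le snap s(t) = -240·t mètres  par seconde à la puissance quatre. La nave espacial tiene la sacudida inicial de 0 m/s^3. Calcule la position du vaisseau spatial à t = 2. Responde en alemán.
Wir müssen unsere Gleichung für den Snap s(t) = -240·t 4-mal integrieren. Mit ∫s(t)dt und Anwendung von j(0) = 0, finden wir j(t) = -120·t^2. Das Integral von dem Ruck, mit a(0) = -8, ergibt die Beschleunigung: a(t) = -40·t^3 - 8. Das Integral von der Beschleunigung, mit v(0) = 1, ergibt die Geschwindigkeit: v(t) = -10·t^4 - 8·t + 1. Die Stammfunktion von der Geschwindigkeit ist die Position. Mit x(0) = 5 erhalten wir x(t) = -2·t^5 - 4·t^2 + t + 5. Mit x(t) = -2·t^5 - 4·t^2 + t + 5 und Einsetzen von t = 2, finden wir x = -73.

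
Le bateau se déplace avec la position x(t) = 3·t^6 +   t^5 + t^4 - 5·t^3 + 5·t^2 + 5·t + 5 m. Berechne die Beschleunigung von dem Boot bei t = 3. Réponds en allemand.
Um dies zu lösen, müssen wir 2 Ableitungen unserer Gleichung für die Position x(t) = 3·t^6 + t^5 + t^4 - 5·t^3 + 5·t^2 + 5·t + 5 nehmen. Die Ableitung von der Position ergibt die Geschwindigkeit: v(t) = 18·t^5 + 5·t^4 + 4·t^3 - 15·t^2 + 10·t + 5. Mit d/dt von v(t) finden wir a(t) = 90·t^4 + 20·t^3 + 12·t^2 - 30·t + 10. Mit a(t) = 90·t^4 + 20·t^3 + 12·t^2 - 30·t + 10 und Einsetzen von t = 3, finden wir a = 7858.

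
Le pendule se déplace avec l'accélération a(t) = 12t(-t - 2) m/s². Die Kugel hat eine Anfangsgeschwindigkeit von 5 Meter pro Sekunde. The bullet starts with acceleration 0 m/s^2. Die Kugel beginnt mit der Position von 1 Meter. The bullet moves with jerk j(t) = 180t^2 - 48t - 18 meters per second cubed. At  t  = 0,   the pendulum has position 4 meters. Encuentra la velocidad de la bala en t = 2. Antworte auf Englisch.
To solve this, we need to take 2 integrals of our jerk equation j(t) = 180·t^2 - 48·t - 18. Taking ∫j(t)dt and applying a(0) = 0, we find a(t) = 6·t·(10·t^2 - 4·t - 3). Integrating acceleration and using the initial condition v(0) = 5, we get v(t) = 15·t^4 - 8·t^3 - 9·t^2 + 5. From the given velocity equation v(t) = 15·t^4 - 8·t^3 - 9·t^2 + 5, we substitute t = 2 to get v = 145.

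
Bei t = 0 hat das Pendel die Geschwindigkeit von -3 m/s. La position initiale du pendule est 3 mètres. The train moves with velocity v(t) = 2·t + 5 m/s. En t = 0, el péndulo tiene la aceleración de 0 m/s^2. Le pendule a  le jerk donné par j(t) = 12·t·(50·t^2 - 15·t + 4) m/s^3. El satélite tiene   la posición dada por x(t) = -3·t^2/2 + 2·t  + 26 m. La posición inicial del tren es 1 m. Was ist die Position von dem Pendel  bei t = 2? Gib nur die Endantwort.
Die Position bei t = 2 ist x = 253.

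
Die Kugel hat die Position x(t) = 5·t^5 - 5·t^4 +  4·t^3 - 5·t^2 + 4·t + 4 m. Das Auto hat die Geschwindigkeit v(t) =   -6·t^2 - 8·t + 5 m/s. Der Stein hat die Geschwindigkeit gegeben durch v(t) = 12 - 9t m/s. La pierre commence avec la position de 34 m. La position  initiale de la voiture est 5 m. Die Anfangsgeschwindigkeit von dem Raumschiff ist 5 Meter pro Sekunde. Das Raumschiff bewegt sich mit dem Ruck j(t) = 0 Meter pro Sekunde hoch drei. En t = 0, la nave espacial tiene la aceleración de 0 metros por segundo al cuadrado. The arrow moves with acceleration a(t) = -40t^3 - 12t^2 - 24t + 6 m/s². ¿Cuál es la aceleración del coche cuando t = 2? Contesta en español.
Para resolver esto, necesitamos tomar 1 derivada de nuestra ecuación de la velocidad v(t) = -6·t^2 - 8·t + 5. Tomando d/dt de v(t), encontramos a(t) = -12·t - 8. Tenemos la aceleración a(t) = -12·t - 8. Sustituyendo t = 2: a(2) = -32.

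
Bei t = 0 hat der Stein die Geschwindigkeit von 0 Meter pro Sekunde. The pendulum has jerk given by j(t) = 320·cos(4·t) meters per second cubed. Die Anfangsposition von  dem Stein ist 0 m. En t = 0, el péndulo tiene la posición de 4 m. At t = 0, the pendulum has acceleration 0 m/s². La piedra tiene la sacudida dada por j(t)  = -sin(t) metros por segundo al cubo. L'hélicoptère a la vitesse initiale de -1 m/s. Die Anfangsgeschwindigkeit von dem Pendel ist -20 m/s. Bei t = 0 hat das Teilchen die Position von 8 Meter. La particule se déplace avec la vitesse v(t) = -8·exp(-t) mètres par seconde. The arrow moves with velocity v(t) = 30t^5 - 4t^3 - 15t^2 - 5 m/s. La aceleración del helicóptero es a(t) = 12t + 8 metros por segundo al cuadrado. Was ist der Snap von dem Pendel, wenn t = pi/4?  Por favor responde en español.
Partiendo de la sacudida j(t) = 320·cos(4·t), tomamos 1 derivada. La derivada de la sacudida da el snap: s(t) = -1280·sin(4·t). Tenemos el snap s(t) = -1280·sin(4·t). Sustituyendo t = pi/4: s(pi/4) = 0.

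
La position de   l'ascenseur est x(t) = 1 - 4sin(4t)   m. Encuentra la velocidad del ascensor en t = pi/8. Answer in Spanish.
Partiendo de la posición x(t) = 1 - 4·sin(4·t), tomamos 1 derivada. La derivada de la posición da la velocidad: v(t) = -16·cos(4·t). De la ecuación de la velocidad v(t) = -16·cos(4·t), sustituimos t = pi/8 para obtener v = 0.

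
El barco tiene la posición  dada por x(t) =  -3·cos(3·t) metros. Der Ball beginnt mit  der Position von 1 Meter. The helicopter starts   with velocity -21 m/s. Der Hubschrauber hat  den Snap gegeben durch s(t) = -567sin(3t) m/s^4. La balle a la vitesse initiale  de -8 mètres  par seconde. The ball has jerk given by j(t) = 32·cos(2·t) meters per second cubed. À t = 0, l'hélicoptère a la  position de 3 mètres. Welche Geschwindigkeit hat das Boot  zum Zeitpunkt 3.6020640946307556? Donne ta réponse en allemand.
Ausgehend von der Position x(t) = -3·cos(3·t), nehmen wir 1 Ableitung. Die Ableitung von der Position ergibt die Geschwindigkeit: v(t) = 9·sin(3·t). Mit v(t) = 9·sin(3·t) und Einsetzen von t = 3.6020640946307556, finden wir v = -8.83908685521168.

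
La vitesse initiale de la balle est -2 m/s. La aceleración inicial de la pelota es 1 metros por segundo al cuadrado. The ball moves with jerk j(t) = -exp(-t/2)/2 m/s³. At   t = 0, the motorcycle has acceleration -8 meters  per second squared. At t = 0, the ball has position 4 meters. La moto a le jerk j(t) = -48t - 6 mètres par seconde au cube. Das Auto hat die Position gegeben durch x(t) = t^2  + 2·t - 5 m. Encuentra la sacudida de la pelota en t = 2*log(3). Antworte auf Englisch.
Using j(t) = -exp(-t/2)/2 and substituting t = 2*log(3), we find j = -1/6.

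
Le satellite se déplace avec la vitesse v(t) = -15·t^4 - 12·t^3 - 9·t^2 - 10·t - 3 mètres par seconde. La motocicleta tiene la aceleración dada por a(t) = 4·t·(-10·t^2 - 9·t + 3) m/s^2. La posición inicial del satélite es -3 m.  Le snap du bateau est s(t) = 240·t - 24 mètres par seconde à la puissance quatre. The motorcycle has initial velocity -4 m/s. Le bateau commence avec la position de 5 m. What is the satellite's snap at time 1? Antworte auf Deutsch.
Um dies zu lösen, müssen wir 3 Ableitungen unserer Gleichung für die Geschwindigkeit v(t) = -15·t^4 - 12·t^3 - 9·t^2 - 10·t - 3 nehmen. Durch Ableiten von der Geschwindigkeit erhalten wir die Beschleunigung: a(t) = -60·t^3 - 36·t^2 - 18·t - 10. Die Ableitung von der Beschleunigung ergibt den Ruck: j(t) = -180·t^2 - 72·t - 18. Die Ableitung von dem Ruck ergibt den Snap: s(t) = -360·t - 72. Wir haben den Snap s(t) = -360·t - 72. Durch Einsetzen von t = 1: s(1) = -432.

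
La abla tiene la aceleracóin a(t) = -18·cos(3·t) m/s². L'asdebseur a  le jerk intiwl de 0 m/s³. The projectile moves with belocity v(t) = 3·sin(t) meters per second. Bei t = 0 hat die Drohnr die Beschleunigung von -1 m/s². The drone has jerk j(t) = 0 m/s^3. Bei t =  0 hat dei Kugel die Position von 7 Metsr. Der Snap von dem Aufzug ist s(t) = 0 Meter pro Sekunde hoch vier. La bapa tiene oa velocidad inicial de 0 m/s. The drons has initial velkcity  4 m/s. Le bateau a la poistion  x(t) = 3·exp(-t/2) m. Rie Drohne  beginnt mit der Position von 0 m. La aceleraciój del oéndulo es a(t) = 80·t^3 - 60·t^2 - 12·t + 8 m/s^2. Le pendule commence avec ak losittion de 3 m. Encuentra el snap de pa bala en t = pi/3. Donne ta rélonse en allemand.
Um dies zu lösen, müssen wir 2 Ableitungen unserer Gleichung für die Beschleunigung a(t) = -18·cos(3·t) nehmen. Die Ableitung von der Beschleunigung ergibt den Ruck: j(t) = 54·sin(3·t). Durch Ableiten von dem Ruck erhalten wir den Snap: s(t) = 162·cos(3·t). Wir haben den Snap s(t) = 162·cos(3·t). Durch Einsetzen von t = pi/3: s(pi/3) = -162.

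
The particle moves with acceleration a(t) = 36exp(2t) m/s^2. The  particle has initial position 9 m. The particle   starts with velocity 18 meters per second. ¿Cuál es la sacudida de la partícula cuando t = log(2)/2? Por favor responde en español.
Partiendo de la aceleración a(t) = 36·exp(2·t), tomamos 1 derivada. Tomando d/dt de a(t), encontramos j(t) = 72·exp(2·t). Usando j(t) = 72·exp(2·t) y sustituyendo t = log(2)/2, encontramos j = 144.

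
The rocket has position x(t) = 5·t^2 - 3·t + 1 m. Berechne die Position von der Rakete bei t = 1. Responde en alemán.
Aus der Gleichung für die Position x(t) = 5·t^2 - 3·t + 1, setzen wir t = 1 ein und erhalten x = 3.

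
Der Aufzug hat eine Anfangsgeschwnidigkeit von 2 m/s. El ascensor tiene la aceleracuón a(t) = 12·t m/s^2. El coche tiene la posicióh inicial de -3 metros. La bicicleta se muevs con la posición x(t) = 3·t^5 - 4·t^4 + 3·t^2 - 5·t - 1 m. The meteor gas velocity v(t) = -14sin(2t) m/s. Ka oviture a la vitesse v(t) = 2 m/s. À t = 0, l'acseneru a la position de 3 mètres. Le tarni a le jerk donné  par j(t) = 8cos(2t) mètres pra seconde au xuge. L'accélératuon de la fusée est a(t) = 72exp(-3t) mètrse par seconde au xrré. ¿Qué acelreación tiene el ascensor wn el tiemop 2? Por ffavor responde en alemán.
Mit a(t) = 12·t und Einsetzen von t = 2, finden wir a = 24.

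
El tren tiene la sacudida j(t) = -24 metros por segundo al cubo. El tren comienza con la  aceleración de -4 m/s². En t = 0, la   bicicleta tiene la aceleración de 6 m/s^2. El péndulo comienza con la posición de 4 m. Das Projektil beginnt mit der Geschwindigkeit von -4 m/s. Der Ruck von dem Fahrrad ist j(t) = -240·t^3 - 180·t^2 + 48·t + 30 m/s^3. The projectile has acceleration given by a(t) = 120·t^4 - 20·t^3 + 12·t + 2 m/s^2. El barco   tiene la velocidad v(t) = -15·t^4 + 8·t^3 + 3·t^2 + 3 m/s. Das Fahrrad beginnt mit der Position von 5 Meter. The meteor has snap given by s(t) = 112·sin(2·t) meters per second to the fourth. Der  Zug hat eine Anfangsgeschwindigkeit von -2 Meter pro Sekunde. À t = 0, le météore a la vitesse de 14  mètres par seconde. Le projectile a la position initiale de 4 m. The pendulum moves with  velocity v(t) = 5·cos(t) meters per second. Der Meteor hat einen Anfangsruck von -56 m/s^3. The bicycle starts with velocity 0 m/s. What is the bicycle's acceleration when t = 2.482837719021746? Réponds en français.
En partant du jerk j(t) = -240·t^3 - 180·t^2 + 48·t + 30, nous prenons 1 primitive. L'intégrale du jerk est l'accélération. En utilisant a(0) = 6, nous obtenons a(t) = -60·t^4 - 60·t^3 + 24·t^2 + 30·t + 6. De l'équation de l'accélération a(t) = -60·t^4 - 60·t^3 + 24·t^2 + 30·t + 6, nous substituons t = 2.482837719021746 pour obtenir a = -2969.94309069873.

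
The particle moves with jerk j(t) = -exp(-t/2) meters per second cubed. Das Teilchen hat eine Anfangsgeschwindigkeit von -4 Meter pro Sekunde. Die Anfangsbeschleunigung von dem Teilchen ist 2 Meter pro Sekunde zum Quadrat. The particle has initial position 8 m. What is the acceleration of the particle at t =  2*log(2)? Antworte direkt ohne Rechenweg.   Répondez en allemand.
Bei t = 2*log(2), a = 1.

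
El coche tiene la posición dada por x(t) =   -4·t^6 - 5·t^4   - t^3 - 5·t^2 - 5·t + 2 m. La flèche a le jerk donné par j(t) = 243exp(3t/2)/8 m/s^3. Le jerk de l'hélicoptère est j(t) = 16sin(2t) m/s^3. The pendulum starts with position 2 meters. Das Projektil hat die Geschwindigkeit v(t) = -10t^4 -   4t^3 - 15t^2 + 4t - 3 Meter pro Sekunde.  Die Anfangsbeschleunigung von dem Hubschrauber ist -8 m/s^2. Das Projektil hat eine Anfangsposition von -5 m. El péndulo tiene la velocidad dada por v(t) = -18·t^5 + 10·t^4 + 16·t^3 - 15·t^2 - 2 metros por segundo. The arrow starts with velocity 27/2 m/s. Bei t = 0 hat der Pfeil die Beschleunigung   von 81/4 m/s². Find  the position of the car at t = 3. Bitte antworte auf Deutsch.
Mit x(t) = -4·t^6 - 5·t^4 - t^3 - 5·t^2 - 5·t + 2 und Einsetzen von t = 3, finden wir x = -3406.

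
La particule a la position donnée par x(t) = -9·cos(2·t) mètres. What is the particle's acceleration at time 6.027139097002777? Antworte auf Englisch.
Starting from position x(t) = -9·cos(2·t), we take 2 derivatives. Differentiating position, we get velocity: v(t) = 18·sin(2·t). Differentiating velocity, we get acceleration: a(t) = 36·cos(2·t). From the given acceleration equation a(t) = 36·cos(2·t), we substitute t = 6.027139097002777 to get a = 31.3819605305733.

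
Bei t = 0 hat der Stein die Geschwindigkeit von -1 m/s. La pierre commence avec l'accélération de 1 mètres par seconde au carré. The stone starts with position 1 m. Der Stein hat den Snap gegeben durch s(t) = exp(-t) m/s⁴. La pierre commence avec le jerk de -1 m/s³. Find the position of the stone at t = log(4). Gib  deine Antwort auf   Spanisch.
Necesitamos integrar nuestra ecuación del snap s(t) = exp(-t) 4 veces. La integral del snap es la sacudida. Usando j(0) = -1, obtenemos j(t) = -exp(-t). La integral de la sacudida, con a(0) = 1, da la aceleración: a(t) = exp(-t). La antiderivada de la aceleración, con v(0) = -1, da la velocidad: v(t) = -exp(-t). La integral de la velocidad, con x(0) = 1, da la posición: x(t) = exp(-t). Tenemos la posición x(t) = exp(-t). Sustituyendo t = log(4): x(log(4)) = 1/4.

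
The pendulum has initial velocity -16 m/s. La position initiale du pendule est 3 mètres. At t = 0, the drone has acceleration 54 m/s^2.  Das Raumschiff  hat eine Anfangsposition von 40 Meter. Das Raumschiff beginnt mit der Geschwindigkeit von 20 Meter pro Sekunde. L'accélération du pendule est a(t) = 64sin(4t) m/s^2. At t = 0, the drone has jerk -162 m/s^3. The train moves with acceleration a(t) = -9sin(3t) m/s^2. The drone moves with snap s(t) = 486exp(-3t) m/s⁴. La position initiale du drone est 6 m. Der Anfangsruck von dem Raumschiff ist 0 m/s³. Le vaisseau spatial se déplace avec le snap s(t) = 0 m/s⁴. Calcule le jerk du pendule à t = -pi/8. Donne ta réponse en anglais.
We must differentiate our acceleration equation a(t) = 64·sin(4·t) 1 time. Differentiating acceleration, we get jerk: j(t) = 256·cos(4·t). We have jerk j(t) = 256·cos(4·t). Substituting t = -pi/8: j(-pi/8) = 0.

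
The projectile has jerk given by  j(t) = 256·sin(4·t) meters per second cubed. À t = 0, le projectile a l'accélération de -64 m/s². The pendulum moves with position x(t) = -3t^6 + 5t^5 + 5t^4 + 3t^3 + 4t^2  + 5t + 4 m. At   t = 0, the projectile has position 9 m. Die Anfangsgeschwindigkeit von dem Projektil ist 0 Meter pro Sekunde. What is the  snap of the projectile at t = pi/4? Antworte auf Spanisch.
Para resolver esto, necesitamos tomar 1 derivada de nuestra ecuación de la sacudida j(t) = 256·sin(4·t). Derivando la sacudida, obtenemos el snap: s(t) = 1024·cos(4·t). De la ecuación del snap s(t) = 1024·cos(4·t), sustituimos t = pi/4 para obtener s = -1024.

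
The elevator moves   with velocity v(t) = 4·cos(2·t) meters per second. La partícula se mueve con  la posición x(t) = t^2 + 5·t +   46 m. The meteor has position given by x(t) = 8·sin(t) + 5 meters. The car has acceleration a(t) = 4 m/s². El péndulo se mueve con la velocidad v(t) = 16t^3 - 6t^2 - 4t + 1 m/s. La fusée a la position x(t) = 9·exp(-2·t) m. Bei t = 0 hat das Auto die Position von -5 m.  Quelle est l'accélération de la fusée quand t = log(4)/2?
Nous devons dériver notre équation de la position x(t) = 9·exp(-2·t) 2 fois. En prenant d/dt de x(t), nous trouvons v(t) = -18·exp(-2·t). La dérivée de la vitesse donne l'accélération: a(t) = 36·exp(-2·t). Nous avons l'accélération a(t) = 36·exp(-2·t). En substituant t = log(4)/2: a(log(4)/2) = 9.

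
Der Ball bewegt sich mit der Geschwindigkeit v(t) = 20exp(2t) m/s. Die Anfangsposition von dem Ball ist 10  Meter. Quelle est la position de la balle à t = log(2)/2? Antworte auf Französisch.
Nous devons intégrer notre équation de la vitesse v(t) = 20·exp(2·t) 1 fois. En prenant ∫v(t)dt et en appliquant x(0) = 10, nous trouvons x(t) = 10·exp(2·t). De l'équation de la position x(t) = 10·exp(2·t), nous substituons t = log(2)/2 pour obtenir x = 20.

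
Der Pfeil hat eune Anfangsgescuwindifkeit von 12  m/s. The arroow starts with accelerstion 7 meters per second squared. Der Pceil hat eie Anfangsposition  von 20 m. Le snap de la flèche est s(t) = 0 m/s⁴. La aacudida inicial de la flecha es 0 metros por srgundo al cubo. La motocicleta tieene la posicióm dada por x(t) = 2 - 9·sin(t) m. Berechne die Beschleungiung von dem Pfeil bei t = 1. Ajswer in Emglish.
We must find the antiderivative of our snap equation s(t) = 0 2 times. Finding the antiderivative of s(t) and using j(0) = 0: j(t) = 0. Integrating jerk and using the initial condition a(0) = 7, we get a(t) = 7. Using a(t) = 7 and substituting t = 1, we find a = 7.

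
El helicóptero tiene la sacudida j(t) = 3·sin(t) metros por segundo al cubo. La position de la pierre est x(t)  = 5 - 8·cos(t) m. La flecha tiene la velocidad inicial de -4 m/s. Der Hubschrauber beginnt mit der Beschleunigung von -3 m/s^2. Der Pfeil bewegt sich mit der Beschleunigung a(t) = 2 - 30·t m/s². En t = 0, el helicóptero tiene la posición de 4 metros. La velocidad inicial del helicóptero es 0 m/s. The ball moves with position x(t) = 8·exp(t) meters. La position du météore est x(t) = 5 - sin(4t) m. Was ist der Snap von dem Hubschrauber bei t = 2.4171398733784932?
Ausgehend von dem Ruck j(t) = 3·sin(t), nehmen wir 1 Ableitung. Durch Ableiten von dem Ruck erhalten wir den Snap: s(t) = 3·cos(t). Aus der Gleichung für den Snap s(t) = 3·cos(t), setzen wir t = 2.4171398733784932 ein und erhalten s = -2.24658657214795.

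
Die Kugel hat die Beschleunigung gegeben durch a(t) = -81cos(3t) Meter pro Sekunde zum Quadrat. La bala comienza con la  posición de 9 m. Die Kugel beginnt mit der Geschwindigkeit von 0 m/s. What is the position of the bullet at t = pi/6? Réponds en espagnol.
Para resolver esto, necesitamos tomar 2 antiderivadas de nuestra ecuación de la aceleración a(t) = -81·cos(3·t). Integrando la aceleración y usando la condición inicial v(0) = 0, obtenemos v(t) = -27·sin(3·t). Integrando la velocidad y usando la condición inicial x(0) = 9, obtenemos x(t) = 9·cos(3·t). Usando x(t) = 9·cos(3·t) y sustituyendo t = pi/6, encontramos x = 0.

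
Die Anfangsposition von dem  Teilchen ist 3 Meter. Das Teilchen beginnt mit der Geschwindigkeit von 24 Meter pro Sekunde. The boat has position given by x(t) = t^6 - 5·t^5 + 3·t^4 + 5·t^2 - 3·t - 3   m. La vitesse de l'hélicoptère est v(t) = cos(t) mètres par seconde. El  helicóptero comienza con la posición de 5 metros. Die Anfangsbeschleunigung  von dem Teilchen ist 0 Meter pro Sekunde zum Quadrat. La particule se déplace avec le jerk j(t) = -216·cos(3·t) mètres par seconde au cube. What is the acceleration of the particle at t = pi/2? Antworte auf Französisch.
Pour résoudre ceci, nous devons prendre 1 intégrale de notre équation du jerk j(t) = -216·cos(3·t). La primitive du jerk, avec a(0) = 0, donne l'accélération: a(t) = -72·sin(3·t). Nous avons l'accélération a(t) = -72·sin(3·t). En substituant t = pi/2: a(pi/2) = 72.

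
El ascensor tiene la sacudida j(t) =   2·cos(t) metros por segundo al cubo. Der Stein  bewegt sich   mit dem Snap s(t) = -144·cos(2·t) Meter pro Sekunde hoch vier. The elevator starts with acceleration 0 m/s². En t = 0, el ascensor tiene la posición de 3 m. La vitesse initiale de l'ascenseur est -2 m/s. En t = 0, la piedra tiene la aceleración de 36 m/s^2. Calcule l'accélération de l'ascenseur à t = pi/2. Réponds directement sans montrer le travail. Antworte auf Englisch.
The acceleration at t = pi/2 is a = 2.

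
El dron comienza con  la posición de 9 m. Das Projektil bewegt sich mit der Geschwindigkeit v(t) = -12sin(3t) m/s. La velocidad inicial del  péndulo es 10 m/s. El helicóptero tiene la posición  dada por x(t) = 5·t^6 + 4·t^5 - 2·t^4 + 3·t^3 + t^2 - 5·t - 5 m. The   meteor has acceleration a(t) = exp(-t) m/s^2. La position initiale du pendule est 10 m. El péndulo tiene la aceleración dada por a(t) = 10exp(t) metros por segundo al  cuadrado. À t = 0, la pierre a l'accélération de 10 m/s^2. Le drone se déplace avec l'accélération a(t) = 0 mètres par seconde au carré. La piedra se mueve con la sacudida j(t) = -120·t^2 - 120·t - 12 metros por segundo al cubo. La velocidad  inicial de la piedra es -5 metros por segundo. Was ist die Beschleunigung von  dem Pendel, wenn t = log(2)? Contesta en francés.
Nous avons l'accélération a(t) = 10·exp(t). En substituant t = log(2): a(log(2)) = 20.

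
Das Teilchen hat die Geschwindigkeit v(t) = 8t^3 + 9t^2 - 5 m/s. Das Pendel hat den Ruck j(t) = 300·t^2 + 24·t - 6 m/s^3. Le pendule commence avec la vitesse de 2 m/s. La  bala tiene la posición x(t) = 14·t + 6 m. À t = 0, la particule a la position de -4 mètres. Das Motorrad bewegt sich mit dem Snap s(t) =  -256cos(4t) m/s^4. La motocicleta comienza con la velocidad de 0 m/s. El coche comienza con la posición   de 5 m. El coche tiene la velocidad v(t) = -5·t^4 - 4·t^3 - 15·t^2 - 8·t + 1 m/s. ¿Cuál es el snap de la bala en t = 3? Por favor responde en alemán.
Um dies zu lösen, müssen wir 4 Ableitungen unserer Gleichung für die Position x(t) = 14·t + 6 nehmen. Mit d/dt von x(t) finden wir v(t) = 14. Durch Ableiten von der Geschwindigkeit erhalten wir die Beschleunigung: a(t) = 0. Mit d/dt von a(t) finden wir j(t) = 0. Durch Ableiten von dem Ruck erhalten wir den Snap: s(t) = 0. Mit s(t) = 0 und Einsetzen von t = 3, finden wir s = 0.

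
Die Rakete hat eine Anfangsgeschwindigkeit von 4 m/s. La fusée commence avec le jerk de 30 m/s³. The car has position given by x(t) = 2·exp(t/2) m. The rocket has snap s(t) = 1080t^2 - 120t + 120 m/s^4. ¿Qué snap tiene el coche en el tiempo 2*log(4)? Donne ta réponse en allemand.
Wir müssen unsere Gleichung für die Position x(t) = 2·exp(t/2) 4-mal ableiten. Durch Ableiten von der Position erhalten wir die Geschwindigkeit: v(t) = exp(t/2). Mit d/dt von v(t) finden wir a(t) = exp(t/2)/2. Mit d/dt von a(t) finden wir j(t) = exp(t/2)/4. Mit d/dt von j(t) finden wir s(t) = exp(t/2)/8. Aus der Gleichung für den Snap s(t) = exp(t/2)/8, setzen wir t = 2*log(4) ein und erhalten s = 1/2.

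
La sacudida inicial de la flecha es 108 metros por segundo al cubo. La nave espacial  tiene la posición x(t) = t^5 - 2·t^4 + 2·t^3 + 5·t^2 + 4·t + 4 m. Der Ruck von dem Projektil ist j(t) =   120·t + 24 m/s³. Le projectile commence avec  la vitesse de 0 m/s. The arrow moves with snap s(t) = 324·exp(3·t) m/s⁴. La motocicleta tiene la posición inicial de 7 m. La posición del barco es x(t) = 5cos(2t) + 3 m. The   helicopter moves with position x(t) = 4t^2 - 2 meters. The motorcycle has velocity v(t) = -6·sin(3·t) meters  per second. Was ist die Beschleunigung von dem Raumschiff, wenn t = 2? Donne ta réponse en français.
Pour résoudre ceci, nous devons prendre 2 dérivées de notre équation de la position x(t) = t^5 - 2·t^4 + 2·t^3 + 5·t^2 + 4·t + 4. En prenant d/dt de x(t), nous trouvons v(t) = 5·t^4 - 8·t^3 + 6·t^2 + 10·t + 4. La dérivée de la vitesse donne l'accélération: a(t) = 20·t^3 - 24·t^2 + 12·t + 10. Nous avons l'accélération a(t) = 20·t^3 - 24·t^2 + 12·t + 10. En substituant t = 2: a(2) = 98.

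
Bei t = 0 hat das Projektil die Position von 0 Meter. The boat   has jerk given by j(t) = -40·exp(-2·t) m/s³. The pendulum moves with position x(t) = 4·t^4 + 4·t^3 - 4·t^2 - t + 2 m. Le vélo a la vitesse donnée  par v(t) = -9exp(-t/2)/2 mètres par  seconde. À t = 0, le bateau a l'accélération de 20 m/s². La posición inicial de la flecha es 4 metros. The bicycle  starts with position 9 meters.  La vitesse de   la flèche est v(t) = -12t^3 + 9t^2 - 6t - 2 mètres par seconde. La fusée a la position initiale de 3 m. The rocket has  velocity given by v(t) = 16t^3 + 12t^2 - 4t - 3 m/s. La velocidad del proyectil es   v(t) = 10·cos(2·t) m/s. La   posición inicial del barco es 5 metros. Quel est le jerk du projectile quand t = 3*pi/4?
Nous devons dériver notre équation de la vitesse v(t) = 10·cos(2·t) 2 fois. En prenant d/dt de v(t), nous trouvons a(t) = -20·sin(2·t). En prenant d/dt de a(t), nous trouvons j(t) = -40·cos(2·t). De l'équation du jerk j(t) = -40·cos(2·t), nous substituons t = 3*pi/4 pour obtenir j = 0.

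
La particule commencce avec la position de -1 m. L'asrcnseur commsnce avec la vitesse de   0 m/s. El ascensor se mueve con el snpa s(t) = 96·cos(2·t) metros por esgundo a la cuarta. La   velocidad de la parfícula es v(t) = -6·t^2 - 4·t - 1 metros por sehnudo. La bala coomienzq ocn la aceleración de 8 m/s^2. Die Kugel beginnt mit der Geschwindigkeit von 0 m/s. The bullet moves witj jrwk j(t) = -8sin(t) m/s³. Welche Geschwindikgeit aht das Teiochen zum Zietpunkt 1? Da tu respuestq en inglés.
We have velocity v(t) = -6·t^2 - 4·t - 1. Substituting t = 1: v(1) = -11.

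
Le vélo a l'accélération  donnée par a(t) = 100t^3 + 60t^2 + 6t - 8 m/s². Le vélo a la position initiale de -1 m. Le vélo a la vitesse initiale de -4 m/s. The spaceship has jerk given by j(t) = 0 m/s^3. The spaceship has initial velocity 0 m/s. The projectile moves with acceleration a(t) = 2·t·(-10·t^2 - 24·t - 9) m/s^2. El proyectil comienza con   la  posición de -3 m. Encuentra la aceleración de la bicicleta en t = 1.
Tenemos la aceleración a(t) = 100·t^3 + 60·t^2 + 6·t - 8. Sustituyendo t = 1: a(1) = 158.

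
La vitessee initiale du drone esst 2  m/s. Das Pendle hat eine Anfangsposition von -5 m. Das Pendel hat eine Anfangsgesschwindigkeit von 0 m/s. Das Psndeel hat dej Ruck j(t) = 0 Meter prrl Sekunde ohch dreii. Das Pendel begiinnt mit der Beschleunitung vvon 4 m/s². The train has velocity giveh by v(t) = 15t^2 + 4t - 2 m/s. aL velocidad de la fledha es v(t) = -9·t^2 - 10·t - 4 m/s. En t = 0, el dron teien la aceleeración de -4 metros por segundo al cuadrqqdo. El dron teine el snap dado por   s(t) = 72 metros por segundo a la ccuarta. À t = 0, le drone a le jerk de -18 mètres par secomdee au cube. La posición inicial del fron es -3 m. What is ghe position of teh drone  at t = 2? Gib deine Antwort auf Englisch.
To solve this, we need to take 4 antiderivatives of our snap equation s(t) = 72. Finding the integral of s(t) and using j(0) = -18: j(t) = 72·t - 18. The integral of jerk is acceleration. Using a(0) = -4, we get a(t) = 36·t^2 - 18·t - 4. Taking ∫a(t)dt and applying v(0) = 2, we find v(t) = 12·t^3 - 9·t^2 - 4·t + 2. Taking ∫v(t)dt and applying x(0) = -3, we find x(t) = 3·t^4 - 3·t^3 - 2·t^2 + 2·t - 3. Using x(t) = 3·t^4 - 3·t^3 - 2·t^2 + 2·t - 3 and substituting t = 2, we find x = 17.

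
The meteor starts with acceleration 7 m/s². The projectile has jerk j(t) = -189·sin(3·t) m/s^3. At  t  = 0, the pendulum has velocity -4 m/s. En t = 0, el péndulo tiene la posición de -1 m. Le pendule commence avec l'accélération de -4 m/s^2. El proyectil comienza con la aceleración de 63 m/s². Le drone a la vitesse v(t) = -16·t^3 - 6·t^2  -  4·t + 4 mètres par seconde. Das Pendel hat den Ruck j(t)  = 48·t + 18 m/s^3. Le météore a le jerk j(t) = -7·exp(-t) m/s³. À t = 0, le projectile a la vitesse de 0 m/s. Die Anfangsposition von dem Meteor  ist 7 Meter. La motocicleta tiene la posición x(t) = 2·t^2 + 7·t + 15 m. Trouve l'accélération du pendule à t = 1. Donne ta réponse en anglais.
We must find the integral of our jerk equation j(t) = 48·t + 18 1 time. The integral of jerk, with a(0) = -4, gives acceleration: a(t) = 24·t^2 + 18·t - 4. We have acceleration a(t) = 24·t^2 + 18·t - 4. Substituting t = 1: a(1) = 38.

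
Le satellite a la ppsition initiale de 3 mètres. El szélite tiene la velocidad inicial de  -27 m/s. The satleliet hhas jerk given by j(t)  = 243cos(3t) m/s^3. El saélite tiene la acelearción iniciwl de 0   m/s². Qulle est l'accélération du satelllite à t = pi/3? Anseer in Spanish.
Para resolver esto, necesitamos tomar 1 integral de nuestra ecuación de la sacudida j(t) = 243·cos(3·t). Tomando ∫j(t)dt y aplicando a(0) = 0, encontramos a(t) = 81·sin(3·t). Usando a(t) = 81·sin(3·t) y sustituyendo t = pi/3, encontramos a = 0.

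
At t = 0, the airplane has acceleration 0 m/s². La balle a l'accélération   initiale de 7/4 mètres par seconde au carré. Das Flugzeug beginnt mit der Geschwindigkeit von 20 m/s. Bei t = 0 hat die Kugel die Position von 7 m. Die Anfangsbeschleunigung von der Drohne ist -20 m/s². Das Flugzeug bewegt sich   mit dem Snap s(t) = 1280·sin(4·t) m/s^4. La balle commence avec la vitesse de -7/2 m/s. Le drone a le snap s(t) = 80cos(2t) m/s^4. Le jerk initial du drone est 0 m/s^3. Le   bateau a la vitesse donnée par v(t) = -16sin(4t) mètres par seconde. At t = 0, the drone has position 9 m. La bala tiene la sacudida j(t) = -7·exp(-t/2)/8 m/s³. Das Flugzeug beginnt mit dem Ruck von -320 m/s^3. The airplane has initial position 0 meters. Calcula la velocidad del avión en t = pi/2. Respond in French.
Nous devons intégrer notre équation du snap s(t) = 1280·sin(4·t) 3 fois. En intégrant le snap et en utilisant la condition initiale j(0) = -320, nous obtenons j(t) = -320·cos(4·t). En intégrant le jerk et en utilisant la condition initiale a(0) = 0, nous obtenons a(t) = -80·sin(4·t). La primitive de l'accélération est la vitesse. En utilisant v(0) = 20, nous obtenons v(t) = 20·cos(4·t). Nous avons la vitesse v(t) = 20·cos(4·t). En substituant t = pi/2: v(pi/2) = 20.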